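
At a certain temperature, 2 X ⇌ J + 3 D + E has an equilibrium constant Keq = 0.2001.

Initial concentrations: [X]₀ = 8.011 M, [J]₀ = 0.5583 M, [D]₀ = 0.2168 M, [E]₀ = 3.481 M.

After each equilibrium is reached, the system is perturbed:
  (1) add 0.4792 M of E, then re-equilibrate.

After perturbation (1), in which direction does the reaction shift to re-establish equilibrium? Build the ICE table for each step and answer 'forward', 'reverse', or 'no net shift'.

Q₀ = 3.0859e-04 vs Keq = 0.2001 ⇒ Q<K, forward
Step 1:
                    X           J           D           E
  Initial       8.011      0.5583      0.2168       3.481
  Change       -0.796       0.398       1.194       0.398
  Equil         7.215      0.9563       1.411       3.879
  solve Keq expr → x = 0.398; check Q = 0.2001
Then add 0.4792 M of E.
Step 2:
                    X           J           D           E
  Initial       7.215      0.9563       1.411       4.358
  Change      0.02802    -0.01401    -0.04204    -0.01401
  Equil         7.243      0.9423       1.369       4.344
  solve Keq expr → x = -0.01401; check Q = 0.2001

Direction: reverse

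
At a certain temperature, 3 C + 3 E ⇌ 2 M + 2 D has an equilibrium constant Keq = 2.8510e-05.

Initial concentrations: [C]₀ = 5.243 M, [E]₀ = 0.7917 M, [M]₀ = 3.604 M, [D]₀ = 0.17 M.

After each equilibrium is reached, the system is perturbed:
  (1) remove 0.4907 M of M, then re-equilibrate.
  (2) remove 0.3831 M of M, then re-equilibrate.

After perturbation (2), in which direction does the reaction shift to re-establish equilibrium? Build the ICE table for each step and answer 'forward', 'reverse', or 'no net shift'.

Q₀ = 0.005249 vs Keq = 2.8510e-05 ⇒ Q>K, reverse
Step 1:
                    C           E           M           D
  init          5.243      0.7917       3.604        0.17
  Δ            0.2246      0.2246     -0.1498     -0.1498
  eq            5.468       1.016       3.454     0.02025
  solve Keq expr → x = -0.07488; check Q = 2.8510e-05
Then remove 0.4907 M of M.
Step 2:
                    C           E           M           D
  init          5.468       1.016       2.964     0.02025
  Δ         -0.004701   -0.004701    0.003134    0.003134
  eq            5.463       1.012       2.967     0.02338
  solve Keq expr → x = 0.001567; check Q = 2.8510e-05
Then remove 0.3831 M of M.
Step 3:
                    C           E           M           D
  init          5.463       1.012       2.584     0.02338
  Δ         -0.004812   -0.004812    0.003208    0.003208
  eq            5.458       1.007       2.587     0.02659
  solve Keq expr → x = 0.001604; check Q = 2.8510e-05

Direction: forward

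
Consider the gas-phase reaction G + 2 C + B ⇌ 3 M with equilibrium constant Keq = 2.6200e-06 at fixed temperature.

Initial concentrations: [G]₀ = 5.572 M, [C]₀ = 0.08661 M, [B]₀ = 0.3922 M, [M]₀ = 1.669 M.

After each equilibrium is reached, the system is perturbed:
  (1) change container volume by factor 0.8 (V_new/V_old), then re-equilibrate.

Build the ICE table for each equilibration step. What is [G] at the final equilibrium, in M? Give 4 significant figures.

[G]_eq = 7.648 M

Q₀ = 283.6 vs Keq = 2.6200e-06 ⇒ Q>K, reverse
Step 1:
                   G          C          B          M
  Initial      5.572    0.08661     0.3922      1.669
  Change      0.5471      1.094     0.5471     -1.641
  Equil        6.119      1.181     0.9393    0.02759
  solve Keq expr → x = -0.5471; check Q = 2.6200e-06
Then change container volume by factor 0.8 (V_new/V_old).
Step 2:
                   G          C          B          M
  Initial      7.649      1.476      1.174    0.03449
  Change  -8.7433e-04  -0.001749 -8.7433e-04   0.002623
  Equil        7.648      1.474      1.173    0.03711
  solve Keq expr → x = 8.7433e-04; check Q = 2.6200e-06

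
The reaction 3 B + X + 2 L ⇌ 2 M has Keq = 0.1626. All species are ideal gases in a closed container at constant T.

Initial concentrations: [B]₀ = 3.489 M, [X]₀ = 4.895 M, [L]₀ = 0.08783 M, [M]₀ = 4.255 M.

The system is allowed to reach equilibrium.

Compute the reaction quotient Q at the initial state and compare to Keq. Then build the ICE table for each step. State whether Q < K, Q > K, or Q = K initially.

Q₀ = 11.29; Q > K (proceeds reverse)

Q₀ = 11.29 vs Keq = 0.1626 ⇒ Q>K, reverse
Step 1:
                    B           X           L           M
  I             3.489       4.895     0.08783       4.255
  C            0.6255      0.2085       0.417      -0.417
  E             4.114       5.103      0.5048       3.838
  solve Keq expr → x = -0.2085; check Q = 0.1626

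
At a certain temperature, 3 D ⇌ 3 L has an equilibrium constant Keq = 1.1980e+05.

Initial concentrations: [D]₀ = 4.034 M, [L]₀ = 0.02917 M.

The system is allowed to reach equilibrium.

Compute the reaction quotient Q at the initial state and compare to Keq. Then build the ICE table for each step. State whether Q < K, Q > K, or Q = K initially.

Q₀ = 3.7810e-07 vs Keq = 1.1980e+05 ⇒ Q<K, forward
Step 1:
                  D         L
  Initial     4.034   0.02917
  Change     -3.953     3.953
  Equil     0.08078     3.982
  solve Keq expr → x = 1.318; check Q = 1.1980e+05

Q₀ = 3.7810e-07; Q < K (proceeds forward)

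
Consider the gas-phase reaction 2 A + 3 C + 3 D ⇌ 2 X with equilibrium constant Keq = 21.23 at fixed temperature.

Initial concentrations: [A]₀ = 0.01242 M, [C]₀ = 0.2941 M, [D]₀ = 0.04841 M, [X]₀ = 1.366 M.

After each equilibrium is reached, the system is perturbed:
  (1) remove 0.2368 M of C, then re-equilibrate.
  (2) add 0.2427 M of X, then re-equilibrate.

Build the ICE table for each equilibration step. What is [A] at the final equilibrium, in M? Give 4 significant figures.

[A]_eq = 0.501 M

Q₀ = 4.1915e+09 vs Keq = 21.23 ⇒ Q>K, reverse
Step 1:
                   A          C          D          X
  Initial    0.01242     0.2941    0.04841      1.366
  Change      0.4151     0.6227     0.6227    -0.4151
  Equil       0.4276     0.9168     0.6711     0.9509
  solve Keq expr → x = -0.2076; check Q = 21.23
Then remove 0.2368 M of C.
Step 2:
                   A          C          D          X
  Initial     0.4276       0.68     0.6711     0.9509
  Change      0.0465    0.06975    0.06975    -0.0465
  Equil       0.4741     0.7498     0.7409     0.9044
  solve Keq expr → x = -0.02325; check Q = 21.23
Then add 0.2427 M of X.
Step 3:
                   A          C          D          X
  Initial     0.4741     0.7498     0.7409      1.147
  Change     0.02697    0.04046    0.04046   -0.02697
  Equil        0.501     0.7902     0.7813       1.12
  solve Keq expr → x = -0.01349; check Q = 21.23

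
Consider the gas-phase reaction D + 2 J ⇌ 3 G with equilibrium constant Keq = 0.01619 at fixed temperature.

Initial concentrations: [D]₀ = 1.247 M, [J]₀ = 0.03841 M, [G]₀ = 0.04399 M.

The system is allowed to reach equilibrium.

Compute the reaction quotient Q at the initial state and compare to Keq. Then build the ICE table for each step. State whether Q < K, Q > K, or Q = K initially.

Q₀ = 0.04627 vs Keq = 0.01619 ⇒ Q>K, reverse
Step 1:
                   D          J          G
  init         1.247    0.03841    0.04399
  Δ         0.003202   0.006404  -0.009606
  eq            1.25    0.04481    0.03438
  solve Keq expr → x = -0.003202; check Q = 0.01619

Q₀ = 0.04627; Q > K (proceeds reverse)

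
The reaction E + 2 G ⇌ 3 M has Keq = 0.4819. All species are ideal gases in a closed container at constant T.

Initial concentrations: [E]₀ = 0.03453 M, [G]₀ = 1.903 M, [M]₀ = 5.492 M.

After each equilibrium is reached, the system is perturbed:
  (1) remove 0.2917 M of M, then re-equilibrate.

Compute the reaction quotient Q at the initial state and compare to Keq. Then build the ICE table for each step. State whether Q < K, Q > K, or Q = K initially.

Q₀ = 1325 vs Keq = 0.4819 ⇒ Q>K, reverse
Step 1:
                  E         G         M
  I         0.03453     1.903     5.492
  C           1.122     2.245    -3.367
  E           1.157     4.148     2.125
  solve Keq expr → x = -1.122; check Q = 0.4819
Then remove 0.2917 M of M.
Step 2:
                  E         G         M
  I           1.157     4.148     1.833
  C        -0.06787   -0.1357    0.2036
  E           1.089     4.012     2.037
  solve Keq expr → x = 0.06787; check Q = 0.4819

Q₀ = 1325; Q > K (proceeds reverse)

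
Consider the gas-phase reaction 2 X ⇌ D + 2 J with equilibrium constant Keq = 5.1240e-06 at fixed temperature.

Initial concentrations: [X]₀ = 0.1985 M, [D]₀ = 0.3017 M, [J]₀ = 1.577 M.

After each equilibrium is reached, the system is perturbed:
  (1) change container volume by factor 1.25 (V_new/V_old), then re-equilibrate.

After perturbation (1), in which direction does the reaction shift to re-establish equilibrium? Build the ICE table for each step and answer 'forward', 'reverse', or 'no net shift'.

Q₀ = 19.04 vs Keq = 5.1240e-06 ⇒ Q>K, reverse
Step 1:
                   X          D          J
  I           0.1985     0.3017      1.577
  C           0.6034    -0.3017    -0.6034
  E           0.8019 3.4760e-06     0.9736
  solve Keq expr → x = -0.3017; check Q = 5.1240e-06
Then change container volume by factor 1.25 (V_new/V_old).
Step 2:
                   X          D          J
  I           0.6415 2.7808e-06     0.7789
  C       -1.3903e-06 6.9516e-07 1.3903e-06
  E           0.6415 3.4759e-06     0.7789
  solve Keq expr → x = 6.9516e-07; check Q = 5.1240e-06

Direction: forward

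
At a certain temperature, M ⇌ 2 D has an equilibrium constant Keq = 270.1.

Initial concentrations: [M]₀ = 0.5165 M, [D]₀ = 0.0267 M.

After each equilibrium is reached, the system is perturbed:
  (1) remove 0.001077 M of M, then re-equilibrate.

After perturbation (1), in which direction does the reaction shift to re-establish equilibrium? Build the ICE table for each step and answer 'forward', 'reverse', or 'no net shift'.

Q₀ = 0.00138 vs Keq = 270.1 ⇒ Q<K, forward
Step 1:
                  M         D
  init       0.5165    0.0267
  Δ         -0.5124     1.025
  eq       0.004094     1.052
  solve Keq expr → x = 0.5124; check Q = 270.1
Then remove 0.001077 M of M.
Step 2:
                  M         D
  init     0.003017     1.052
  Δ        0.001061 -0.002121
  eq       0.004077     1.049
  solve Keq expr → x = -0.001061; check Q = 270.1

Direction: reverse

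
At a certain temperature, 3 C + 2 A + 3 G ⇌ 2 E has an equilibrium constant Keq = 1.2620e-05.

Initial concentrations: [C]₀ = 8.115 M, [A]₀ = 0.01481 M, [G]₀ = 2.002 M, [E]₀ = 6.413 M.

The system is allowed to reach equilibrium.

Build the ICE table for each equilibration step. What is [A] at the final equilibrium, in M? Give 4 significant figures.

Q₀ = 43.73 vs Keq = 1.2620e-05 ⇒ Q>K, reverse
Step 1:
                  C         A         G         E
  init        8.115   0.01481     2.002     6.413
  Δ           3.449     2.299     3.449    -2.299
  eq          11.56     2.314     5.451     4.114
  solve Keq expr → x = -1.15; check Q = 1.2620e-05

[A]_eq = 2.314 M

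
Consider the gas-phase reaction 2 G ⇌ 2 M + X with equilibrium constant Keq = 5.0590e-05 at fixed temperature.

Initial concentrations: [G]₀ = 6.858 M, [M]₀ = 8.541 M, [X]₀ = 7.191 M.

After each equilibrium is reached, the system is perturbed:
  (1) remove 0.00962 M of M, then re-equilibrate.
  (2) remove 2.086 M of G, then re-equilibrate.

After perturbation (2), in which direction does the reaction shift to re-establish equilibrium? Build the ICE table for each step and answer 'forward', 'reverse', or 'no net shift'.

Q₀ = 11.15 vs Keq = 5.0590e-05 ⇒ Q>K, reverse
Step 1:
                  G         M         X
  I           6.858     8.541     7.191
  C           8.478    -8.478    -4.239
  E           15.34   0.06348     2.952
  solve Keq expr → x = -4.239; check Q = 5.0590e-05
Then remove 0.00962 M of M.
Step 2:
                  G         M         X
  I           15.34   0.05386     2.952
  C       -0.009529  0.009529  0.004765
  E           15.33   0.06339     2.957
  solve Keq expr → x = 0.004765; check Q = 5.0590e-05
Then remove 2.086 M of G.
Step 3:
                  G         M         X
  I           13.24   0.06339     2.957
  C        0.008553 -0.008553 -0.004277
  E           13.25   0.05484     2.953
  solve Keq expr → x = -0.004277; check Q = 5.0590e-05

Direction: reverse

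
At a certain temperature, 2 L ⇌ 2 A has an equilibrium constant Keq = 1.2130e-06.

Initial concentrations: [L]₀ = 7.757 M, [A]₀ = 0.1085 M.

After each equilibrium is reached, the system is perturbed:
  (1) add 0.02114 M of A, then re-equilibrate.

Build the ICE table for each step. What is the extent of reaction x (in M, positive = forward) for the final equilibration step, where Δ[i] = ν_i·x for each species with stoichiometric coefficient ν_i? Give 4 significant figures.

x = -0.01056 M

Q₀ = 1.9565e-04 vs Keq = 1.2130e-06 ⇒ Q>K, reverse
Step 1:
                   L          A
  I            7.757     0.1085
  C          0.09985   -0.09985
  E            7.857   0.008653
  solve Keq expr → x = -0.04992; check Q = 1.2130e-06
Then add 0.02114 M of A.
Step 2:
                   L          A
  I            7.857    0.02979
  C          0.02112   -0.02112
  E            7.878   0.008676
  solve Keq expr → x = -0.01056; check Q = 1.2130e-06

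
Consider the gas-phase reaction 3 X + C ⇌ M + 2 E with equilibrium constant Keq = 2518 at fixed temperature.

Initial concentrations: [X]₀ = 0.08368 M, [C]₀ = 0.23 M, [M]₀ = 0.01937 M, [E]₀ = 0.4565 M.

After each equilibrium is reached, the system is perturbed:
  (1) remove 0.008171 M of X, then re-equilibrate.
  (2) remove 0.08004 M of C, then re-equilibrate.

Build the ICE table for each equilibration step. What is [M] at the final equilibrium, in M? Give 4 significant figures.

[M]_eq = 0.03486 M

Q₀ = 29.95 vs Keq = 2518 ⇒ Q<K, forward
Step 1:
                    X           C           M           E
  init        0.08368        0.23     0.01937      0.4565
  Δ          -0.05757    -0.01919     0.01919     0.03838
  eq          0.02611      0.2108     0.03856      0.4949
  solve Keq expr → x = 0.01919; check Q = 2518
Then remove 0.008171 M of X.
Step 2:
                    X           C           M           E
  init        0.01793      0.2108     0.03856      0.4949
  Δ          0.007341    0.002447   -0.002447   -0.004894
  eq          0.02528      0.2133     0.03611        0.49
  solve Keq expr → x = -0.002447; check Q = 2518
Then remove 0.08004 M of C.
Step 3:
                    X           C           M           E
  init        0.02528      0.1332     0.03611        0.49
  Δ          0.003756    0.001252   -0.001252   -0.002504
  eq          0.02903      0.1345     0.03486      0.4875
  solve Keq expr → x = -0.001252; check Q = 2518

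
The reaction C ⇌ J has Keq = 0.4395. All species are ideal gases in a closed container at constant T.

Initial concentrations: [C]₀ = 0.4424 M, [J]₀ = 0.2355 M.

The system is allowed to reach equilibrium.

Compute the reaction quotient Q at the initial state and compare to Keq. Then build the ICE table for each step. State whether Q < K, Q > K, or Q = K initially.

Q₀ = 0.5323 vs Keq = 0.4395 ⇒ Q>K, reverse
Step 1:
                   C          J
  init        0.4424     0.2355
  Δ          0.02853   -0.02853
  eq          0.4709      0.207
  solve Keq expr → x = -0.02853; check Q = 0.4395

Q₀ = 0.5323; Q > K (proceeds reverse)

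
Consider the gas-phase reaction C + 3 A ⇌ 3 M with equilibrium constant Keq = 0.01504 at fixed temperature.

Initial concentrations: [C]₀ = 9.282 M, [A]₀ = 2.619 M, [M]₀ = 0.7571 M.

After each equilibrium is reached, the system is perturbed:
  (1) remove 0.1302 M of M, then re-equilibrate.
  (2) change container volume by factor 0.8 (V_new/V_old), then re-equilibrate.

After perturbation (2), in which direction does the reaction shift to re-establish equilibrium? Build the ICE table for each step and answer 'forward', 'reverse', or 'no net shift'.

Direction: forward

Q₀ = 0.002603 vs Keq = 0.01504 ⇒ Q<K, forward
Step 1:
                    C           A           M
  init          9.282       2.619      0.7571
  Δ           -0.1308     -0.3925      0.3925
  eq            9.151       2.227        1.15
  solve Keq expr → x = 0.1308; check Q = 0.01504
Then remove 0.1302 M of M.
Step 2:
                    C           A           M
  init          9.151       2.227       1.019
  Δ          -0.02837    -0.08511     0.08511
  eq            9.123       2.141       1.104
  solve Keq expr → x = 0.02837; check Q = 0.01504
Then change container volume by factor 0.8 (V_new/V_old).
Step 3:
                    C           A           M
  init           11.4       2.677       1.381
  Δ          -0.02264    -0.06791     0.06791
  eq            11.38       2.609       1.449
  solve Keq expr → x = 0.02264; check Q = 0.01504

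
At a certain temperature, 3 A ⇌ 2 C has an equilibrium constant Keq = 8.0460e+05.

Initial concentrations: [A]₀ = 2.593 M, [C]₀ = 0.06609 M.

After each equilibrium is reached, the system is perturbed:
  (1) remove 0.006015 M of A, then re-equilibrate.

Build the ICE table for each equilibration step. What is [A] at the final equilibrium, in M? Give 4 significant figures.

[A]_eq = 0.01579 M

Q₀ = 2.5053e-04 vs Keq = 8.0460e+05 ⇒ Q<K, forward
Step 1:
                    A           C
  I             2.593     0.06609
  C            -2.577       1.718
  E           0.01582       1.784
  solve Keq expr → x = 0.8591; check Q = 8.0460e+05
Then remove 0.006015 M of A.
Step 2:
                    A           C
  I          0.009801       1.784
  C          0.005991   -0.003994
  E           0.01579        1.78
  solve Keq expr → x = -0.001997; check Q = 8.0460e+05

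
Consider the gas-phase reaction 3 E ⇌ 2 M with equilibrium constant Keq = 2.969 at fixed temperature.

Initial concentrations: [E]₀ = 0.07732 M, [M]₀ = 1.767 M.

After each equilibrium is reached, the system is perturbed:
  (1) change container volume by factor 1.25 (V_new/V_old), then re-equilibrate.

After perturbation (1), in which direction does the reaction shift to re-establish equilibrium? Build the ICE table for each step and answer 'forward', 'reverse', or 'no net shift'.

Direction: reverse

Q₀ = 6755 vs Keq = 2.969 ⇒ Q>K, reverse
Step 1:
                    E           M
  I           0.07732       1.767
  C            0.7402     -0.4934
  E            0.8175       1.274
  solve Keq expr → x = -0.2467; check Q = 2.969
Then change container volume by factor 1.25 (V_new/V_old).
Step 2:
                    E           M
  I             0.654       1.019
  C           0.03859    -0.02573
  E            0.6926      0.9931
  solve Keq expr → x = -0.01286; check Q = 2.969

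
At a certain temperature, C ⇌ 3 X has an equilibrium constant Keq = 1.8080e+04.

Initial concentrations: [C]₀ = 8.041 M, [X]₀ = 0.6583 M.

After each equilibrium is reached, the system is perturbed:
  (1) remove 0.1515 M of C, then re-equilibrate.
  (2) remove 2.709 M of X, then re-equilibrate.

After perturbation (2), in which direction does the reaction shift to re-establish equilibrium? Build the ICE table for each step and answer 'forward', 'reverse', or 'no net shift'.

Direction: forward

Q₀ = 0.03548 vs Keq = 1.8080e+04 ⇒ Q<K, forward
Step 1:
                   C          X
  init         8.041     0.6583
  Δ           -7.384      22.15
  eq          0.6566      22.81
  solve Keq expr → x = 7.384; check Q = 1.8080e+04
Then remove 0.1515 M of C.
Step 2:
                   C          X
  init        0.5051      22.81
  Δ           0.1207    -0.3622
  eq          0.6258      22.45
  solve Keq expr → x = -0.1207; check Q = 1.8080e+04
Then remove 2.709 M of X.
Step 3:
                   C          X
  init        0.6258      19.74
  Δ          -0.1671     0.5012
  eq          0.4587      20.24
  solve Keq expr → x = 0.1671; check Q = 1.8080e+04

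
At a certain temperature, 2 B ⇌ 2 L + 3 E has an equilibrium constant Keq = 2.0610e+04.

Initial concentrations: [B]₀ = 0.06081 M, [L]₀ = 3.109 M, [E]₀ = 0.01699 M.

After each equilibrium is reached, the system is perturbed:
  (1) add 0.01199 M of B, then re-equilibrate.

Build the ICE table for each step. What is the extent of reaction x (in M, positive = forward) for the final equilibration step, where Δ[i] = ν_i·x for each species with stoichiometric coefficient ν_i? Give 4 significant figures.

Q₀ = 0.01282 vs Keq = 2.0610e+04 ⇒ Q<K, forward
Step 1:
                  B         L         E
  init      0.06081     3.109   0.01699
  Δ        -0.06004   0.06004   0.09006
  eq      7.7311e-04     3.169     0.107
  solve Keq expr → x = 0.03002; check Q = 2.0610e+04
Then add 0.01199 M of B.
Step 2:
                  B         L         E
  init      0.01276     3.169     0.107
  Δ        -0.01179   0.01179   0.01768
  eq      9.7597e-04     3.181    0.1247
  solve Keq expr → x = 0.005894; check Q = 2.0610e+04

x = 0.005894 M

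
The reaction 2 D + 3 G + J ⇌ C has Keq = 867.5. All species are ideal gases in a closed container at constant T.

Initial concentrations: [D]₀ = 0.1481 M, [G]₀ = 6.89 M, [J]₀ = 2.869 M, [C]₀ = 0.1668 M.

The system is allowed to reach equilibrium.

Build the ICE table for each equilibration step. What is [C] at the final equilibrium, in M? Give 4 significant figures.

Q₀ = 0.008104 vs Keq = 867.5 ⇒ Q<K, forward
Step 1:
                    D           G           J           C
  Initial      0.1481        6.89       2.869      0.1668
  Change      -0.1475     -0.2213    -0.07376     0.07376
  Equil    5.7837e-04       6.669       2.795      0.2406
  solve Keq expr → x = 0.07376; check Q = 867.5

[C]_eq = 0.2406 M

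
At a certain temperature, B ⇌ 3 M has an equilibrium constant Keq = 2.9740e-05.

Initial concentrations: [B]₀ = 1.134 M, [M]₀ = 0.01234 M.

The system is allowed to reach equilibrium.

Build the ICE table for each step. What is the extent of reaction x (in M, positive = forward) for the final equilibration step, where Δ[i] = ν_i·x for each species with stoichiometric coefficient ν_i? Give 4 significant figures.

Q₀ = 1.6570e-06 vs Keq = 2.9740e-05 ⇒ Q<K, forward
Step 1:
                    B           M
  I             1.134     0.01234
  C         -0.006635     0.01991
  E             1.127     0.03225
  solve Keq expr → x = 0.006635; check Q = 2.9740e-05

x = 0.006635 M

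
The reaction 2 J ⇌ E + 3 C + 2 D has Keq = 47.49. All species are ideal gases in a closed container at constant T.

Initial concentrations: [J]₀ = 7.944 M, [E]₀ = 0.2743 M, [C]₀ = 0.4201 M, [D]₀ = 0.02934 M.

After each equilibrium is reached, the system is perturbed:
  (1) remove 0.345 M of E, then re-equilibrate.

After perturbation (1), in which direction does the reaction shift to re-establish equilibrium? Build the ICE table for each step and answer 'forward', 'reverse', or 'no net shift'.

Q₀ = 2.7741e-07 vs Keq = 47.49 ⇒ Q<K, forward
Step 1:
                    J           E           C           D
  I             7.944      0.2743      0.4201     0.02934
  C            -2.779       1.389       4.168       2.779
  E             5.165       1.664       4.588       2.808
  solve Keq expr → x = 1.389; check Q = 47.49
Then remove 0.345 M of E.
Step 2:
                    J           E           C           D
  I             5.165       1.319       4.588       2.808
  C          -0.09566     0.04783      0.1435     0.09566
  E              5.07       1.366       4.732       2.904
  solve Keq expr → x = 0.04783; check Q = 47.49

Direction: forward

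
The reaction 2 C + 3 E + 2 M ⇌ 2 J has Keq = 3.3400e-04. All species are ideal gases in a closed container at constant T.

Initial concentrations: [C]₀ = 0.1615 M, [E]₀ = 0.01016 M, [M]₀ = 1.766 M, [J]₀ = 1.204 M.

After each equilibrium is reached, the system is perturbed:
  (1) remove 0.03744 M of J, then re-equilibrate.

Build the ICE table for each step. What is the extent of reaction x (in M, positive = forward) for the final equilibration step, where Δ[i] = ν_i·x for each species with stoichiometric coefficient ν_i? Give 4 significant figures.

Q₀ = 1.6992e+07 vs Keq = 3.3400e-04 ⇒ Q>K, reverse
Step 1:
                  C         E         M         J
  I          0.1615   0.01016     1.766     1.204
  C           1.072     1.608     1.072    -1.072
  E           1.234     1.619     2.838    0.1318
  solve Keq expr → x = -0.5361; check Q = 3.3400e-04
Then remove 0.03744 M of J.
Step 2:
                  C         E         M         J
  I           1.234     1.619     2.838   0.09433
  C        -0.02819  -0.04228  -0.02819   0.02819
  E           1.206     1.576      2.81    0.1225
  solve Keq expr → x = 0.01409; check Q = 3.3400e-04

x = 0.01409 M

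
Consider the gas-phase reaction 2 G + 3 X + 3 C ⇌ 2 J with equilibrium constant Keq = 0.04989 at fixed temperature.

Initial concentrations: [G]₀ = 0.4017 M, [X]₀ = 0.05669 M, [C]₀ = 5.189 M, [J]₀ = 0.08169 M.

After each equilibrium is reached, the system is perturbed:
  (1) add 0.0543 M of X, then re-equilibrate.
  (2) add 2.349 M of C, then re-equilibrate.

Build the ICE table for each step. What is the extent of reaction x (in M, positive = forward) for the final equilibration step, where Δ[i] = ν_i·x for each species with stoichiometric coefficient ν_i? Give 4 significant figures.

x = 0.008047 M

Q₀ = 1.625 vs Keq = 0.04989 ⇒ Q>K, reverse
Step 1:
                  G         X         C         J
  I          0.4017   0.05669     5.189   0.08169
  C         0.03723   0.05585   0.05585  -0.03723
  E          0.4389    0.1125     5.245   0.04446
  solve Keq expr → x = -0.01862; check Q = 0.04989
Then add 0.0543 M of X.
Step 2:
                  G         X         C         J
  I          0.4389    0.1668     5.245   0.04446
  C        -0.01618  -0.02427  -0.02427   0.01618
  E          0.4228    0.1426     5.221   0.06064
  solve Keq expr → x = 0.008089; check Q = 0.04989
Then add 2.349 M of C.
Step 3:
                  G         X         C         J
  I          0.4228    0.1426      7.57   0.06064
  C        -0.01609  -0.02414  -0.02414   0.01609
  E          0.4067    0.1184     7.545   0.07673
  solve Keq expr → x = 0.008047; check Q = 0.04989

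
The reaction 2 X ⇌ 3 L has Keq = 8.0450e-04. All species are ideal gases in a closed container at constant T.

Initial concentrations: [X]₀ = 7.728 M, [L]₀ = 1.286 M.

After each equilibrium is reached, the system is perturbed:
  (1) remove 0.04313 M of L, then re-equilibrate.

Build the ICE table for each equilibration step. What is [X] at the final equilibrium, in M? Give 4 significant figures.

[X]_eq = 8.302 M

Q₀ = 0.03561 vs Keq = 8.0450e-04 ⇒ Q>K, reverse
Step 1:
                    X           L
  Initial       7.728       1.286
  Change       0.6025     -0.9038
  Equil         8.331      0.3822
  solve Keq expr → x = -0.3013; check Q = 8.0450e-04
Then remove 0.04313 M of L.
Step 2:
                    X           L
  Initial       8.331      0.3391
  Change     -0.02818     0.04227
  Equil         8.302      0.3813
  solve Keq expr → x = 0.01409; check Q = 8.0450e-04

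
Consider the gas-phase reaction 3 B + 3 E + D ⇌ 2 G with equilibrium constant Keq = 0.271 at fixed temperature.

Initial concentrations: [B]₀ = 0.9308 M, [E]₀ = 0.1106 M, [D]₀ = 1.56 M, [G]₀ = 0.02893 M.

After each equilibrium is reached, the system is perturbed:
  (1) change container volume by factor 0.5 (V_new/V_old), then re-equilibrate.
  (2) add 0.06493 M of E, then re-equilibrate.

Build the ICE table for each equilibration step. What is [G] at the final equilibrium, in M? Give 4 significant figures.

[G]_eq = 0.1393 M

Q₀ = 0.4917 vs Keq = 0.271 ⇒ Q>K, reverse
Step 1:
                  B         E         D         G
  I          0.9308    0.1106      1.56   0.02893
  C        0.007427  0.007427  0.002476 -0.004951
  E          0.9382     0.118     1.562   0.02398
  solve Keq expr → x = -0.002476; check Q = 0.271
Then change container volume by factor 0.5 (V_new/V_old).
Step 2:
                  B         E         D         G
  I           1.876    0.2361     3.125   0.04796
  C        -0.09703  -0.09703  -0.03234   0.06469
  E           1.779     0.139     3.093    0.1126
  solve Keq expr → x = 0.03234; check Q = 0.271
Then add 0.06493 M of E.
Step 3:
                  B         E         D         G
  I           1.779     0.204     3.093    0.1126
  C        -0.03991  -0.03991   -0.0133   0.02661
  E            1.74     0.164     3.079    0.1393
  solve Keq expr → x = 0.0133; check Q = 0.271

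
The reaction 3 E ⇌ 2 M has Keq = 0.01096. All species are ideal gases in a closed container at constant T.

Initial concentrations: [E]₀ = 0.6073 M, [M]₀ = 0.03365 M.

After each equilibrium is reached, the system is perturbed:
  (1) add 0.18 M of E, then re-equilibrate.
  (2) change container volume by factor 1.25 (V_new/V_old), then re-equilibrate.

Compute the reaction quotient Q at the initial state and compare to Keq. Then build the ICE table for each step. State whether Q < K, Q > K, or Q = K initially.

Q₀ = 0.005055 vs Keq = 0.01096 ⇒ Q<K, forward
Step 1:
                  E         M
  I          0.6073   0.03365
  C        -0.02017   0.01345
  E          0.5871    0.0471
  solve Keq expr → x = 0.006724; check Q = 0.01096
Then add 0.18 M of E.
Step 2:
                  E         M
  I          0.7671    0.0471
  C        -0.02895    0.0193
  E          0.7382    0.0664
  solve Keq expr → x = 0.009649; check Q = 0.01096
Then change container volume by factor 1.25 (V_new/V_old).
Step 3:
                  E         M
  I          0.5905   0.05312
  C        0.007119 -0.004746
  E          0.5977   0.04837
  solve Keq expr → x = -0.002373; check Q = 0.01096

Q₀ = 0.005055; Q < K (proceeds forward)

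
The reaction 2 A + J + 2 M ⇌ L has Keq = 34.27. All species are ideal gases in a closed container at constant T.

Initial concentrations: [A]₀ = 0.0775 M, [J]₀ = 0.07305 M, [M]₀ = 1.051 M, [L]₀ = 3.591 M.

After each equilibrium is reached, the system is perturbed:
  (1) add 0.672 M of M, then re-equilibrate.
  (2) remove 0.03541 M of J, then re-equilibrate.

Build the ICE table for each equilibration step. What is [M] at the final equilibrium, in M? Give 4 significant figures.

Q₀ = 7409 vs Keq = 34.27 ⇒ Q>K, reverse
Step 1:
                   A          J          M          L
  Initial     0.0775    0.07305      1.051      3.591
  Change      0.3639      0.182     0.3639     -0.182
  Equil       0.4414      0.255      1.415      3.409
  solve Keq expr → x = -0.182; check Q = 34.27
Then add 0.672 M of M.
Step 2:
                   A          J          M          L
  Initial     0.4414      0.255      2.087      3.409
  Change    -0.09279   -0.04639   -0.09279    0.04639
  Equil       0.3486     0.2086      1.994      3.455
  solve Keq expr → x = 0.04639; check Q = 34.27
Then remove 0.03541 M of J.
Step 3:
                   A          J          M          L
  Initial     0.3486     0.1732      1.994      3.455
  Change     0.01951   0.009756    0.01951  -0.009756
  Equil       0.3681      0.183      2.014      3.446
  solve Keq expr → x = -0.009756; check Q = 34.27

[M]_eq = 2.014 M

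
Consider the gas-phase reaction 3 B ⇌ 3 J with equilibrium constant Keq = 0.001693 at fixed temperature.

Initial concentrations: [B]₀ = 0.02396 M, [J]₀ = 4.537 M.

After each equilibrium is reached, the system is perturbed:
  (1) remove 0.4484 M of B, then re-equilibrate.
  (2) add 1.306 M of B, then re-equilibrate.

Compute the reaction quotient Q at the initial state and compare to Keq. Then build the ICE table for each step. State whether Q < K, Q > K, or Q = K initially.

Q₀ = 6.7896e+06; Q > K (proceeds reverse)

Q₀ = 6.7896e+06 vs Keq = 0.001693 ⇒ Q>K, reverse
Step 1:
                    B           J
  I           0.02396       4.537
  C             4.051      -4.051
  E             4.075      0.4857
  solve Keq expr → x = -1.35; check Q = 0.001693
Then remove 0.4484 M of B.
Step 2:
                    B           J
  I             3.627      0.4857
  C           0.04775    -0.04775
  E             3.675       0.438
  solve Keq expr → x = -0.01592; check Q = 0.001693
Then add 1.306 M of B.
Step 3:
                    B           J
  I             4.981       0.438
  C           -0.1391      0.1391
  E             4.842       0.577
  solve Keq expr → x = 0.04636; check Q = 0.001693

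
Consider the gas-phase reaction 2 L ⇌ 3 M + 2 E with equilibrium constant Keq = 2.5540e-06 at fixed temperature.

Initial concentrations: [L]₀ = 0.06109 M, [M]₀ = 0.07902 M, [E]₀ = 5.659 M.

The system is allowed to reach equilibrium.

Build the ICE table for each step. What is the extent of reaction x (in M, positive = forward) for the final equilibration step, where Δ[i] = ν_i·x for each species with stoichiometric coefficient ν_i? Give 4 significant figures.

x = -0.026 M

Q₀ = 4.234 vs Keq = 2.5540e-06 ⇒ Q>K, reverse
Step 1:
                  L         M         E
  I         0.06109   0.07902     5.659
  C           0.052  -0.07801    -0.052
  E          0.1131  0.001013     5.607
  solve Keq expr → x = -0.026; check Q = 2.5540e-06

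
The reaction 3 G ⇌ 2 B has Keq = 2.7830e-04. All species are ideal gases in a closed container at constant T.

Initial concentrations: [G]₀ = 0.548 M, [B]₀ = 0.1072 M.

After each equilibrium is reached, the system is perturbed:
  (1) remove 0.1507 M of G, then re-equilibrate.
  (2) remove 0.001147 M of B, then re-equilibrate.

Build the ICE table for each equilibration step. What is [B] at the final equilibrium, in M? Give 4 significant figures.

[B]_eq = 0.006736 M

Q₀ = 0.06983 vs Keq = 2.7830e-04 ⇒ Q>K, reverse
Step 1:
                    G           B
  Initial       0.548      0.1072
  Change       0.1463    -0.09755
  Equil        0.6943    0.009652
  solve Keq expr → x = -0.04877; check Q = 2.7830e-04
Then remove 0.1507 M of G.
Step 2:
                    G           B
  Initial      0.5436    0.009652
  Change     0.004328   -0.002885
  Equil         0.548    0.006767
  solve Keq expr → x = -0.001443; check Q = 2.7830e-04
Then remove 0.001147 M of B.
Step 3:
                    G           B
  Initial       0.548     0.00562
  Change    -0.001674    0.001116
  Equil        0.5463    0.006736
  solve Keq expr → x = 5.5801e-04; check Q = 2.7830e-04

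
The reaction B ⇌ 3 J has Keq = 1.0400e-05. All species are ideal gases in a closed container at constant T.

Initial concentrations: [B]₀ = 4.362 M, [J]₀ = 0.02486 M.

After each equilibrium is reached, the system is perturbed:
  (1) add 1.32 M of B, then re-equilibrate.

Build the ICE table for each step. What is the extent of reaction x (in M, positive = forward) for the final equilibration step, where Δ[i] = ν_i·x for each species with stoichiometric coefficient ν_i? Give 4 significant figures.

x = 0.001095 M

Q₀ = 3.5222e-06 vs Keq = 1.0400e-05 ⇒ Q<K, forward
Step 1:
                    B           J
  Initial       4.362     0.02486
  Change    -0.003598     0.01079
  Equil         4.358     0.03565
  solve Keq expr → x = 0.003598; check Q = 1.0400e-05
Then add 1.32 M of B.
Step 2:
                    B           J
  Initial       5.678     0.03565
  Change    -0.001095    0.003285
  Equil         5.677     0.03894
  solve Keq expr → x = 0.001095; check Q = 1.0400e-05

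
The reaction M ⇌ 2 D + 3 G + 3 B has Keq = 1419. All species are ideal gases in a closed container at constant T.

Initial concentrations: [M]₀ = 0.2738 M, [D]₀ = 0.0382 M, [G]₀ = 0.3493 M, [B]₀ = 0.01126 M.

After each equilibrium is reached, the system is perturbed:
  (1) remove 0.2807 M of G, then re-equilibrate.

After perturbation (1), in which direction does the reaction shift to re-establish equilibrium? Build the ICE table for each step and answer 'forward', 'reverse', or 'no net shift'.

Q₀ = 3.2427e-10 vs Keq = 1419 ⇒ Q<K, forward
Step 1:
                   M          D          G          B
  Initial     0.2738     0.0382     0.3493    0.01126
  Change     -0.2736     0.5472     0.8207     0.8207
  Equil   2.2274e-04     0.5854       1.17      0.832
  solve Keq expr → x = 0.2736; check Q = 1419
Then remove 0.2807 M of G.
Step 2:
                   M          D          G          B
  Initial 2.2274e-04     0.5854     0.8893      0.832
  Change  -1.2459e-04 2.4918e-04 3.7377e-04 3.7377e-04
  Equil   9.8154e-05     0.5856     0.8897     0.8324
  solve Keq expr → x = 1.2459e-04; check Q = 1419

Direction: forward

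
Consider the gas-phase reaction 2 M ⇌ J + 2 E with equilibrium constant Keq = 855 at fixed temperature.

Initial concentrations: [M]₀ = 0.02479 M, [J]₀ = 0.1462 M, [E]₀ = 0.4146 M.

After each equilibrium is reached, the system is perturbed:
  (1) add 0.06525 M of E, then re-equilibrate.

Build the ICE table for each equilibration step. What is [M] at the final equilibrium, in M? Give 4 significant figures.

[M]_eq = 0.006709 M

Q₀ = 40.89 vs Keq = 855 ⇒ Q<K, forward
Step 1:
                    M           J           E
  I           0.02479      0.1462      0.4146
  C          -0.01894     0.00947     0.01894
  E           0.00585      0.1557      0.4335
  solve Keq expr → x = 0.00947; check Q = 855
Then add 0.06525 M of E.
Step 2:
                    M           J           E
  I           0.00585      0.1557      0.4988
  C        8.5956e-04 -4.2978e-04 -8.5956e-04
  E          0.006709      0.1552      0.4979
  solve Keq expr → x = -4.2978e-04; check Q = 855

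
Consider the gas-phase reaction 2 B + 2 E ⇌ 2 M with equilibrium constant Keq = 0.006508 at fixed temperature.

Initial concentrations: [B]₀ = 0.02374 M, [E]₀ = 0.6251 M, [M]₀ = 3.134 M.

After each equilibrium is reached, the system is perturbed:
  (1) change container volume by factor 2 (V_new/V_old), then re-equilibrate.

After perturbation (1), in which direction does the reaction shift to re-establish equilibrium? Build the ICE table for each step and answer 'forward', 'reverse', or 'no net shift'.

Q₀ = 4.4600e+04 vs Keq = 0.006508 ⇒ Q>K, reverse
Step 1:
                   B          E          M
  init       0.02374     0.6251      3.134
  Δ            2.498      2.498     -2.498
  eq           2.522      3.124     0.6356
  solve Keq expr → x = -1.249; check Q = 0.006508
Then change container volume by factor 2 (V_new/V_old).
Step 2:
                   B          E          M
  init         1.261      1.562     0.3178
  Δ           0.1283     0.1283    -0.1283
  eq           1.389       1.69     0.1894
  solve Keq expr → x = -0.06417; check Q = 0.006508

Direction: reverse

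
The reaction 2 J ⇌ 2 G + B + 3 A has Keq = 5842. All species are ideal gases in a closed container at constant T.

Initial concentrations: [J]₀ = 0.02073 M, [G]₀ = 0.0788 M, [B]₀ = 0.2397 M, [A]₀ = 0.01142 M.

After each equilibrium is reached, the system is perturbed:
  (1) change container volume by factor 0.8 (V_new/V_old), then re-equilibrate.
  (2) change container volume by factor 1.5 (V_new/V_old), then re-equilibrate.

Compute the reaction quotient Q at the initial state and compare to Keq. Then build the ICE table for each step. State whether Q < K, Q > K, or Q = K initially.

Q₀ = 5.1585e-06 vs Keq = 5842 ⇒ Q<K, forward
Step 1:
                    J           G           B           A
  I           0.02073      0.0788      0.2397     0.01142
  C          -0.02072     0.02072     0.01036     0.03109
  E        5.7063e-06     0.09952      0.2501     0.04251
  solve Keq expr → x = 0.01036; check Q = 5842
Then change container volume by factor 0.8 (V_new/V_old).
Step 2:
                    J           G           B           A
  I        7.1329e-06      0.1244      0.3126     0.05313
  C        4.0100e-06 -4.0100e-06 -2.0050e-06 -6.0149e-06
  E        1.1143e-05      0.1244      0.3126     0.05313
  solve Keq expr → x = -2.0050e-06; check Q = 5842
Then change container volume by factor 1.5 (V_new/V_old).
Step 3:
                    J           G           B           A
  I        7.4286e-06     0.08293      0.2084     0.03542
  C       -4.1259e-06  4.1259e-06  2.0630e-06  6.1889e-06
  E        3.3026e-06     0.08294      0.2084     0.03542
  solve Keq expr → x = 2.0630e-06; check Q = 5842

Q₀ = 5.1585e-06; Q < K (proceeds forward)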